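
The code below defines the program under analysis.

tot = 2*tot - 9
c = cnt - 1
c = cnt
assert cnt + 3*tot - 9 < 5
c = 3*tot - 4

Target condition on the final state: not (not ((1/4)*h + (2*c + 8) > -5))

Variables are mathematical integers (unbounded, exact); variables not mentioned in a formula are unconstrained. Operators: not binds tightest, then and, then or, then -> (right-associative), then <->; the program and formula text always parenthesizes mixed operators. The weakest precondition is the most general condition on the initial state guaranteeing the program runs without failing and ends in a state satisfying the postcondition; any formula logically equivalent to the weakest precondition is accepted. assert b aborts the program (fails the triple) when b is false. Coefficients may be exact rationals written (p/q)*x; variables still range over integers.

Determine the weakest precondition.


Working backward. After the program, the postcondition not (not ((1/4)*h + (2*c + 8) > -5)) must hold; in canonical form it is 2*c + (1/4)*h > -13.
Before c := 3*tot - 4: (1/4)*h + 6*tot > -5
Before assert cnt + 3*tot - 9 < 5: cnt + 3*tot < 14 and (1/4)*h + 6*tot > -5
Before c := cnt: cnt + 3*tot < 14 and (1/4)*h + 6*tot > -5
Before c := cnt - 1: cnt + 3*tot < 14 and (1/4)*h + 6*tot > -5
Before tot := 2*tot - 9: cnt + 6*tot < 41 and (1/4)*h + 12*tot > 49
Answer: WP = cnt + 6*tot < 41 and (1/4)*h + 12*tot > 49


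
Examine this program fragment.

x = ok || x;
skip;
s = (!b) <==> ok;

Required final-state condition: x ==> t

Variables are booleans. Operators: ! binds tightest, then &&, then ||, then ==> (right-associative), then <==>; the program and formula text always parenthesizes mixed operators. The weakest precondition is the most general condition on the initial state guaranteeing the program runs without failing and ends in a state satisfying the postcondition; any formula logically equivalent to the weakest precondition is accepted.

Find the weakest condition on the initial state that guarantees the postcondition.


Working backward. After the program, x ==> t must hold.
Before s := (!b) <==> ok: x ==> t
Before skip: x ==> t
Before x := ok || x: (ok || x) ==> t
Answer: WP = (ok || x) ==> t


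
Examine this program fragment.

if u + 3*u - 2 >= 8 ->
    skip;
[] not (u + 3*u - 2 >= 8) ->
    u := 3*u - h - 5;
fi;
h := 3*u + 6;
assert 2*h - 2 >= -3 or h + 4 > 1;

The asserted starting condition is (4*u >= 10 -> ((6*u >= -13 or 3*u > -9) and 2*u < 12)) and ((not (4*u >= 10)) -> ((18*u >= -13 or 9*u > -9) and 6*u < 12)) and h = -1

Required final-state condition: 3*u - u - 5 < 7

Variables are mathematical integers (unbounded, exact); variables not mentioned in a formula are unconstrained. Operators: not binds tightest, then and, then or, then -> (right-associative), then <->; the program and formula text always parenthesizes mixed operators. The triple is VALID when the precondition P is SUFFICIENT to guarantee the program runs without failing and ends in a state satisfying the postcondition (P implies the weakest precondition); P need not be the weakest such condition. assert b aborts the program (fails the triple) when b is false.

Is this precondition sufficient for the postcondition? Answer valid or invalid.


Working backward. After the program, the postcondition 3*u - u - 5 < 7 must hold; in canonical form it is 2*u < 12.
Before assert 2*h - 2 >= -3 or h + 4 > 1: (2*h >= -1 or h > -3) and 2*u < 12
Before h := 3*u + 6: (6*u >= -13 or 3*u > -9) and 2*u < 12
Then branch requires (6*u >= -13 or 3*u > -9) and 2*u < 12; else branch requires (18*u >= 6*h + 17 or 9*u > 3*h + 6) and 6*u < 2*h + 22.
Before the if: (4*u >= 10 -> ((6*u >= -13 or 3*u > -9) and 2*u < 12)) and ((not (4*u >= 10)) -> ((18*u >= 6*h + 17 or 9*u > 3*h + 6) and 6*u < 2*h + 22))
The weakest precondition is (4*u >= 10 -> ((6*u >= -13 or 3*u > -9) and 2*u < 12)) and ((not (4*u >= 10)) -> ((18*u >= 6*h + 17 or 9*u > 3*h + 6) and 6*u < 2*h + 22)).
Check whether (4*u >= 10 -> ((6*u >= -13 or 3*u > -9) and 2*u < 12)) and ((not (4*u >= 10)) -> ((18*u >= -13 or 9*u > -9) and 6*u < 12)) and h = -1 implies it.
Countermodel: at the initial state h = -1, u = 0, the precondition holds but the weakest precondition fails.
Answer: invalid


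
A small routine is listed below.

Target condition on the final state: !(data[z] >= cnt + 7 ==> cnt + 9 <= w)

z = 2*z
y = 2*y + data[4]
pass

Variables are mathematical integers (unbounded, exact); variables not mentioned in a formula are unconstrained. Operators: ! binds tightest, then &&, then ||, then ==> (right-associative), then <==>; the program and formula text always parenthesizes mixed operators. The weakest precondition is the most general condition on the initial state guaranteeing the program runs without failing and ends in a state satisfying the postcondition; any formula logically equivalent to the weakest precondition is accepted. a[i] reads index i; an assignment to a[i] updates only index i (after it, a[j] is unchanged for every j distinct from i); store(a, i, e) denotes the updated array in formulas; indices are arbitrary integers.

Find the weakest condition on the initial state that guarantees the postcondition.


Working backward. After the program, the postcondition !(data[z] >= cnt + 7 ==> cnt + 9 <= w) must hold; in canonical form it is !(data[z] >= cnt + 7 ==> cnt <= w - 9).
Before skip: !(data[z] >= cnt + 7 ==> cnt <= w - 9)
Before y := 2*y + data[4]: !(data[z] >= cnt + 7 ==> cnt <= w - 9)
Before z := 2*z: !(data[2*z] >= cnt + 7 ==> cnt <= w - 9)
Answer: WP = !(data[2*z] >= cnt + 7 ==> cnt <= w - 9)


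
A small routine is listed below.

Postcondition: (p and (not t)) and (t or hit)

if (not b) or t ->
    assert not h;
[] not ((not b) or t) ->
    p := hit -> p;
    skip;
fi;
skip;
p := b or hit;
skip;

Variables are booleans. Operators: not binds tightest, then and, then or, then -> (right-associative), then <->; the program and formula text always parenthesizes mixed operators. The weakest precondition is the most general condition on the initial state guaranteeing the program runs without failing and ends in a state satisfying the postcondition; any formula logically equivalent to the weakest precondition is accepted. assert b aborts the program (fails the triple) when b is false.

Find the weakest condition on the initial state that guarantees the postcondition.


Working backward. After the program, the postcondition (p and (not t)) and (t or hit) must hold; in canonical form it is p and (not t) and (t or hit).
Before skip: p and (not t) and (t or hit)
Before p := b or hit: (b or hit) and (not t) and (t or hit)
Before skip: (b or hit) and (not t) and (t or hit)
Then branch requires (not h) and (b or hit) and (not t) and (t or hit); else branch requires (b or hit) and (not t) and (t or hit).
Before the if: (((not b) or t) -> ((not h) and (b or hit) and (not t) and (t or hit))) and ((not ((not b) or t)) -> ((b or hit) and (not t) and (t or hit)))
Answer: WP = (((not b) or t) -> ((not h) and (b or hit) and (not t) and (t or hit))) and ((not ((not b) or t)) -> ((b or hit) and (not t) and (t or hit)))


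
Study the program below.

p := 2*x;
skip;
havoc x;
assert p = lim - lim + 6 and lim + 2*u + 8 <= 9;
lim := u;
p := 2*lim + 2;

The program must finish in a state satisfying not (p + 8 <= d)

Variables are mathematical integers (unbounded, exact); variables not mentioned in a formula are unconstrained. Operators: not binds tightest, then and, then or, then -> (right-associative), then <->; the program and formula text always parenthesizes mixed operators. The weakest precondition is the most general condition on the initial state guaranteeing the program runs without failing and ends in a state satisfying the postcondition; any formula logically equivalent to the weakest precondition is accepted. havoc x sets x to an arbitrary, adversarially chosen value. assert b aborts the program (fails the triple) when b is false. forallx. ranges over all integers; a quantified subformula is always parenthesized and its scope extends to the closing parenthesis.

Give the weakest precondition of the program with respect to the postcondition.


Working backward. After the program, the postcondition not (p + 8 <= d) must hold; in canonical form it is not (p <= d - 8).
Before p := 2*lim + 2: not (2*lim <= d - 10)
Before lim := u: not (2*u <= d - 10)
Before assert p = lim - lim + 6 and lim + 2*u + 8 <= 9: p = 6 and lim + 2*u <= 1 and (not (2*u <= d - 10))
Before havoc x: p = 6 and lim + 2*u <= 1 and (not (2*u <= d - 10))
Before skip: p = 6 and lim + 2*u <= 1 and (not (2*u <= d - 10))
Before p := 2*x: 2*x = 6 and lim + 2*u <= 1 and (not (2*u <= d - 10))
Answer: WP = 2*x = 6 and lim + 2*u <= 1 and (not (2*u <= d - 10))


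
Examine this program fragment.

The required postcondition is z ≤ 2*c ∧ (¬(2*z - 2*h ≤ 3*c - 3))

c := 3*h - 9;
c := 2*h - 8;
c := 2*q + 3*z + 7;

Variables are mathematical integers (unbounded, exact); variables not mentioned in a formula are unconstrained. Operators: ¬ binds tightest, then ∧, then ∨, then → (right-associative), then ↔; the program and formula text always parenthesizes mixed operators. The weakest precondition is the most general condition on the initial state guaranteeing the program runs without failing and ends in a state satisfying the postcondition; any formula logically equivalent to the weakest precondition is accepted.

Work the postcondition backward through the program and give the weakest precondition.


Working backward. After the program, the postcondition z ≤ 2*c ∧ (¬(2*z - 2*h ≤ 3*c - 3)) must hold; in canonical form it is z ≤ 2*c ∧ (¬(2*z ≤ 3*c + 2*h - 3)).
Before c := 2*q + 3*z + 7: 4*q + 5*z ≥ -14 ∧ (¬(2*h + 6*q + 7*z ≥ -18))
Before c := 2*h - 8: 4*q + 5*z ≥ -14 ∧ (¬(2*h + 6*q + 7*z ≥ -18))
Before c := 3*h - 9: 4*q + 5*z ≥ -14 ∧ (¬(2*h + 6*q + 7*z ≥ -18))
Answer: WP = 4*q + 5*z ≥ -14 ∧ (¬(2*h + 6*q + 7*z ≥ -18))


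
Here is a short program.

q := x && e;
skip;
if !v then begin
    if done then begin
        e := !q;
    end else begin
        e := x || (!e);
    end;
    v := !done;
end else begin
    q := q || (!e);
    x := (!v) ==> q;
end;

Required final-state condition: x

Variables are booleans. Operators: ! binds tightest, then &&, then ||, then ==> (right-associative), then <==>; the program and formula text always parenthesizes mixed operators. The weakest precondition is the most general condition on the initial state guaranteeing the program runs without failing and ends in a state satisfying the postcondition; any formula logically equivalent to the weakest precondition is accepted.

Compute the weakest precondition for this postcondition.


Working backward. After the program, x must hold.
Then branch requires (done ==> x) && ((!done) ==> x); else branch requires (!v) ==> (q || (!e)).
Before the if: ((!v) ==> ((done ==> x) && ((!done) ==> x))) && (v ==> ((!v) ==> (q || (!e))))
Before skip: ((!v) ==> ((done ==> x) && ((!done) ==> x))) && (v ==> ((!v) ==> (q || (!e))))
Before q := x && e: ((!v) ==> ((done ==> x) && ((!done) ==> x))) && (v ==> ((!v) ==> ((x && e) || (!e))))
Answer: WP = ((!v) ==> ((done ==> x) && ((!done) ==> x))) && (v ==> ((!v) ==> ((x && e) || (!e))))


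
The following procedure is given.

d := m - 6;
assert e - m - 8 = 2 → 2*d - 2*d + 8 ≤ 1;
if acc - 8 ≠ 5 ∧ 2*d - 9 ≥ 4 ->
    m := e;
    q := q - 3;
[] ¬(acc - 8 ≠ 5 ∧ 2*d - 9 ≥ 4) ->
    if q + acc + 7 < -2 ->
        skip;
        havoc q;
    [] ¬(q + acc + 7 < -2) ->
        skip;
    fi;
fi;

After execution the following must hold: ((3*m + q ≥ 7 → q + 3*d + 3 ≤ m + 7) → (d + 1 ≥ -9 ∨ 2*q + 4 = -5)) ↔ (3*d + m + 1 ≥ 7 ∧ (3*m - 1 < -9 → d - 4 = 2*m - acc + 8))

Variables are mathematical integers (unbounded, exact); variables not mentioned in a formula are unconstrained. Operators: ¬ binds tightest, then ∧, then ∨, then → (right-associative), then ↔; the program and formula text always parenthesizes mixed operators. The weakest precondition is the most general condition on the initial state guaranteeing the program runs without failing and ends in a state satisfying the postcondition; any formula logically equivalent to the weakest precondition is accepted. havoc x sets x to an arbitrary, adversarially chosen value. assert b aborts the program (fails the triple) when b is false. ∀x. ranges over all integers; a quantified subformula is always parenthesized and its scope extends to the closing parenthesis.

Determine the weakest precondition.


Working backward. After the program, the postcondition ((3*m + q ≥ 7 → q + 3*d + 3 ≤ m + 7) → (d + 1 ≥ -9 ∨ 2*q + 4 = -5)) ↔ (3*d + m + 1 ≥ 7 ∧ (3*m - 1 < -9 → d - 4 = 2*m - acc + 8)) must hold; in canonical form it is ((3*m + q ≥ 7 → 3*d + q ≤ m + 4) → (d ≥ -10 ∨ 2*q = -9)) ↔ (3*d + m ≥ 6 ∧ (3*m < -8 → acc + d = 2*m + 12)).
Then branch requires ((3*e + q ≥ 10 → 3*d + q ≤ e + 7) → (d ≥ -10 ∨ 2*q = -3)) ↔ (3*d + e ≥ 6 ∧ (3*e < -8 → acc + d = 2*e + 12)); else branch requires (acc + q < -9 → (∀q_1. (((3*m + q_1 ≥ 7 → 3*d + q_1 ≤ m + 4) → (d ≥ -10 ∨ 2*q_1 = -9)) ↔ (3*d + m ≥ 6 ∧ (3*m < -8 → acc + d = 2*m + 12))))) ∧ ((¬(acc + q < -9)) → (((3*m + q ≥ 7 → 3*d + q ≤ m + 4) → (d ≥ -10 ∨ 2*q = -9)) ↔ (3*d + m ≥ 6 ∧ (3*m < -8 → acc + d = 2*m + 12)))).
Before the if: ((acc ≠ 13 ∧ 2*d ≥ 13) → (((3*e + q ≥ 10 → 3*d + q ≤ e + 7) → (d ≥ -10 ∨ 2*q = -3)) ↔ (3*d + e ≥ 6 ∧ (3*e < -8 → acc + d = 2*e + 12)))) ∧ ((¬(acc ≠ 13 ∧ 2*d ≥ 13)) → ((acc + q < -9 → (∀q_1. (((3*m + q_1 ≥ 7 → 3*d + q_1 ≤ m + 4) → (d ≥ -10 ∨ 2*q_1 = -9)) ↔ (3*d + m ≥ 6 ∧ (3*m < -8 → acc + d = 2*m + 12))))) ∧ ((¬(acc + q < -9)) → (((3*m + q ≥ 7 → 3*d + q ≤ m + 4) → (d ≥ -10 ∨ 2*q = -9)) ↔ (3*d + m ≥ 6 ∧ (3*m < -8 → acc + d = 2*m + 12))))))
Before assert e - m - 8 = 2 → 2*d - 2*d + 8 ≤ 1: (¬(e = m + 10)) ∧ ((acc ≠ 13 ∧ 2*d ≥ 13) → (((3*e + q ≥ 10 → 3*d + q ≤ e + 7) → (d ≥ -10 ∨ 2*q = -3)) ↔ (3*d + e ≥ 6 ∧ (3*e < -8 → acc + d = 2*e + 12)))) ∧ ((¬(acc ≠ 13 ∧ 2*d ≥ 13)) → ((acc + q < -9 → (∀q_1. (((3*m + q_1 ≥ 7 → 3*d + q_1 ≤ m + 4) → (d ≥ -10 ∨ 2*q_1 = -9)) ↔ (3*d + m ≥ 6 ∧ (3*m < -8 → acc + d = 2*m + 12))))) ∧ ((¬(acc + q < -9)) → (((3*m + q ≥ 7 → 3*d + q ≤ m + 4) → (d ≥ -10 ∨ 2*q = -9)) ↔ (3*d + m ≥ 6 ∧ (3*m < -8 → acc + d = 2*m + 12))))))
Before d := m - 6: (¬(e = m + 10)) ∧ ((acc ≠ 13 ∧ 2*m ≥ 25) → (((3*e + q ≥ 10 → 3*m + q ≤ e + 25) → (m ≥ -4 ∨ 2*q = -3)) ↔ (e + 3*m ≥ 24 ∧ (3*e < -8 → acc + m = 2*e + 18)))) ∧ ((¬(acc ≠ 13 ∧ 2*m ≥ 25)) → ((acc + q < -9 → (∀q_1. (((3*m + q_1 ≥ 7 → 2*m + q_1 ≤ 22) → (m ≥ -4 ∨ 2*q_1 = -9)) ↔ (4*m ≥ 24 ∧ (3*m < -8 → acc = m + 18))))) ∧ ((¬(acc + q < -9)) → (((3*m + q ≥ 7 → 2*m + q ≤ 22) → (m ≥ -4 ∨ 2*q = -9)) ↔ (4*m ≥ 24 ∧ (3*m < -8 → acc = m + 18))))))
Answer: WP = (¬(e = m + 10)) ∧ ((acc ≠ 13 ∧ 2*m ≥ 25) → (((3*e + q ≥ 10 → 3*m + q ≤ e + 25) → (m ≥ -4 ∨ 2*q = -3)) ↔ (e + 3*m ≥ 24 ∧ (3*e < -8 → acc + m = 2*e + 18)))) ∧ ((¬(acc ≠ 13 ∧ 2*m ≥ 25)) → ((acc + q < -9 → (∀q_1. (((3*m + q_1 ≥ 7 → 2*m + q_1 ≤ 22) → (m ≥ -4 ∨ 2*q_1 = -9)) ↔ (4*m ≥ 24 ∧ (3*m < -8 → acc = m + 18))))) ∧ ((¬(acc + q < -9)) → (((3*m + q ≥ 7 → 2*m + q ≤ 22) → (m ≥ -4 ∨ 2*q = -9)) ↔ (4*m ≥ 24 ∧ (3*m < -8 → acc = m + 18))))))


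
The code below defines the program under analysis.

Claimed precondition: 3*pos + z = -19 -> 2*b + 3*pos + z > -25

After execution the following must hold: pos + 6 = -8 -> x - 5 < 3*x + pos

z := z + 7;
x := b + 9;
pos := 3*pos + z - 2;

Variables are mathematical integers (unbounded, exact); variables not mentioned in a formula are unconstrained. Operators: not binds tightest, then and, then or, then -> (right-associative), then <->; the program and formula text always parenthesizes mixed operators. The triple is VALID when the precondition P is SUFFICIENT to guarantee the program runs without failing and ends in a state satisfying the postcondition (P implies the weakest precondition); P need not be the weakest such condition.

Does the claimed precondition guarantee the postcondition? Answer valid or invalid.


Working backward. After the program, the postcondition pos + 6 = -8 -> x - 5 < 3*x + pos must hold; in canonical form it is pos = -14 -> pos + 2*x > -5.
Before pos := 3*pos + z - 2: 3*pos + z = -12 -> 3*pos + 2*x + z > -3
Before x := b + 9: 3*pos + z = -12 -> 2*b + 3*pos + z > -21
Before z := z + 7: 3*pos + z = -19 -> 2*b + 3*pos + z > -28
The weakest precondition is 3*pos + z = -19 -> 2*b + 3*pos + z > -28.
Check whether 3*pos + z = -19 -> 2*b + 3*pos + z > -25 implies it.
Every state satisfying the precondition satisfies the weakest precondition: the implication holds.
Answer: valid


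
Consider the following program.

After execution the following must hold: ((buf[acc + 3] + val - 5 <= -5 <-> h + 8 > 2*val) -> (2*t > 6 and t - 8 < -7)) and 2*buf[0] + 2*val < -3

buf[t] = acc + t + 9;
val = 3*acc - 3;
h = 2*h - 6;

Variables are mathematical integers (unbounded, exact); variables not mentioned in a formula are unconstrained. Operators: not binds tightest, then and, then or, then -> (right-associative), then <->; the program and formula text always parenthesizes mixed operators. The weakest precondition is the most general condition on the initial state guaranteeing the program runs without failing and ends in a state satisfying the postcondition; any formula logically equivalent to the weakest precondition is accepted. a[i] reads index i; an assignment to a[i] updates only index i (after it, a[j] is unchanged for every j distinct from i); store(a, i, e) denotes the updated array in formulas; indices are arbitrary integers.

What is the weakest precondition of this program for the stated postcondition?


Working backward. After the program, the postcondition ((buf[acc + 3] + val - 5 <= -5 <-> h + 8 > 2*val) -> (2*t > 6 and t - 8 < -7)) and 2*buf[0] + 2*val < -3 must hold; in canonical form it is ((buf[acc + 3] + val <= 0 <-> h > 2*val - 8) -> (2*t > 6 and t < 1)) and 2*buf[0] + 2*val < -3.
Before h := 2*h - 6: ((buf[acc + 3] + val <= 0 <-> 2*h > 2*val - 2) -> (2*t > 6 and t < 1)) and 2*buf[0] + 2*val < -3
Before val := 3*acc - 3: ((buf[acc + 3] + 3*acc <= 3 <-> 2*h > 6*acc - 8) -> (2*t > 6 and t < 1)) and 2*buf[0] + 6*acc < 3
Before buf[t] := acc + t + 9: ((store(buf, t, acc + t + 9)[acc + 3] + 3*acc <= 3 <-> 2*h > 6*acc - 8) -> (2*t > 6 and t < 1)) and 2*store(buf, t, acc + t + 9)[0] + 6*acc < 3
Answer: WP = ((store(buf, t, acc + t + 9)[acc + 3] + 3*acc <= 3 <-> 2*h > 6*acc - 8) -> (2*t > 6 and t < 1)) and 2*store(buf, t, acc + t + 9)[0] + 6*acc < 3


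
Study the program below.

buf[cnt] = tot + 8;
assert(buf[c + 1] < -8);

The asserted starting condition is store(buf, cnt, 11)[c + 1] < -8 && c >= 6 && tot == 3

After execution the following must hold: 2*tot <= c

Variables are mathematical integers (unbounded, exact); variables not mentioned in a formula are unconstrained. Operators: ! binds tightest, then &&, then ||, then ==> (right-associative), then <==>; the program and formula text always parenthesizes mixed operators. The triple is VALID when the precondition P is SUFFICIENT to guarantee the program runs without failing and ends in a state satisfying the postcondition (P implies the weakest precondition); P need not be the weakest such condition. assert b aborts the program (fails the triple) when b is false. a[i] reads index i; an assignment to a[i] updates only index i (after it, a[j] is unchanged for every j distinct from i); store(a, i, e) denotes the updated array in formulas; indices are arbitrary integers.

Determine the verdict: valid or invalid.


Working backward. After the program, 2*tot <= c must hold.
Before assert buf[c + 1] < -8: buf[c + 1] < -8 && 2*tot <= c
Before buf[cnt] := tot + 8: store(buf, cnt, tot + 8)[c + 1] < -8 && 2*tot <= c
The weakest precondition is store(buf, cnt, tot + 8)[c + 1] < -8 && 2*tot <= c.
Check whether store(buf, cnt, 11)[c + 1] < -8 && c >= 6 && tot == 3 implies it.
Every state satisfying the precondition satisfies the weakest precondition: the implication holds.
Answer: valid


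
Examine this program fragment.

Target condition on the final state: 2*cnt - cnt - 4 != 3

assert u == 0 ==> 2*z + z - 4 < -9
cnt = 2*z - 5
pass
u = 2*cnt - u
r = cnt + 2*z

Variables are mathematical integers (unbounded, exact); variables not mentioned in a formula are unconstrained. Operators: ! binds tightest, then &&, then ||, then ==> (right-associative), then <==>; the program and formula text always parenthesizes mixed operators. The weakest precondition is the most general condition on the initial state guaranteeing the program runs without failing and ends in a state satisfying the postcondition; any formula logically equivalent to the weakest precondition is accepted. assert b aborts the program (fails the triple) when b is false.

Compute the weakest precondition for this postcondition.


Working backward. After the program, the postcondition 2*cnt - cnt - 4 != 3 must hold; in canonical form it is cnt != 7.
Before r := cnt + 2*z: cnt != 7
Before u := 2*cnt - u: cnt != 7
Before skip: cnt != 7
Before cnt := 2*z - 5: 2*z != 12
Before assert u == 0 ==> 2*z + z - 4 < -9: (u == 0 ==> 3*z < -5) && 2*z != 12
Answer: WP = (u == 0 ==> 3*z < -5) && 2*z != 12


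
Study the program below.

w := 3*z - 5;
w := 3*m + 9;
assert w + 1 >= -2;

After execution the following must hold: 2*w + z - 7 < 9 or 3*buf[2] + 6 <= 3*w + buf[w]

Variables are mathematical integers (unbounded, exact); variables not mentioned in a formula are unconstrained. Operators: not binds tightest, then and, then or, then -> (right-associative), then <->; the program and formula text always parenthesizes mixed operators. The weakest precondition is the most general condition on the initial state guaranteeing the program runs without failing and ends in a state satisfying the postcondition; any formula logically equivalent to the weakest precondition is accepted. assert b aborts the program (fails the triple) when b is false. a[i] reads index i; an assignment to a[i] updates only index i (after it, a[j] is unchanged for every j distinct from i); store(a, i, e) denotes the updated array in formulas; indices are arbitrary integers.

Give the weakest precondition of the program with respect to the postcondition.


Working backward. After the program, the postcondition 2*w + z - 7 < 9 or 3*buf[2] + 6 <= 3*w + buf[w] must hold; in canonical form it is 2*w + z < 16 or 3*buf[2] <= buf[w] + 3*w - 6.
Before assert w + 1 >= -2: w >= -3 and (2*w + z < 16 or 3*buf[2] <= buf[w] + 3*w - 6)
Before w := 3*m + 9: 3*m >= -12 and (6*m + z < -2 or 3*buf[2] <= buf[3*m + 9] + 9*m + 21)
Before w := 3*z - 5: 3*m >= -12 and (6*m + z < -2 or 3*buf[2] <= buf[3*m + 9] + 9*m + 21)
Answer: WP = 3*m >= -12 and (6*m + z < -2 or 3*buf[2] <= buf[3*m + 9] + 9*m + 21)


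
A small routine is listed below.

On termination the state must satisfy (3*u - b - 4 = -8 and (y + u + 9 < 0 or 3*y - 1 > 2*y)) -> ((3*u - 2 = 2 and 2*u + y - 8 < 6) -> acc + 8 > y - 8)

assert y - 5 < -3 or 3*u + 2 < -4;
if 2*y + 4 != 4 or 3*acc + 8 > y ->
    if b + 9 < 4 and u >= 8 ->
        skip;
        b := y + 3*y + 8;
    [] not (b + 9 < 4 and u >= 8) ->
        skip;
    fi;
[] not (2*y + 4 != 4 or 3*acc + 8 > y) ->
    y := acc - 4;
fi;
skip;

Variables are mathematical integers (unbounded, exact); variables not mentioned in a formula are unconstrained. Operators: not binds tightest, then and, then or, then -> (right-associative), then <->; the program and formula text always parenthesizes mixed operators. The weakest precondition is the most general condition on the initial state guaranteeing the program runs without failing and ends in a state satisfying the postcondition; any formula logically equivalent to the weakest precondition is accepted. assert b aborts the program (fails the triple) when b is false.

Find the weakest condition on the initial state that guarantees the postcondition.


Working backward. After the program, the postcondition (3*u - b - 4 = -8 and (y + u + 9 < 0 or 3*y - 1 > 2*y)) -> ((3*u - 2 = 2 and 2*u + y - 8 < 6) -> acc + 8 > y - 8) must hold; in canonical form it is (3*u = b - 4 and (u + y < -9 or y > 1)) -> ((3*u = 4 and 2*u + y < 14) -> acc > y - 16).
Before skip: (3*u = b - 4 and (u + y < -9 or y > 1)) -> ((3*u = 4 and 2*u + y < 14) -> acc > y - 16)
Then branch requires ((b < -5 and u >= 8) -> ((3*u = 4*y + 4 and (u + y < -9 or y > 1)) -> ((3*u = 4 and 2*u + y < 14) -> acc > y - 16))) and ((not (b < -5 and u >= 8)) -> ((3*u = b - 4 and (u + y < -9 or y > 1)) -> ((3*u = 4 and 2*u + y < 14) -> acc > y - 16))); else branch requires true.
Before the if: (2*y != 0 or 3*acc > y - 8) -> (((b < -5 and u >= 8) -> ((3*u = 4*y + 4 and (u + y < -9 or y > 1)) -> ((3*u = 4 and 2*u + y < 14) -> acc > y - 16))) and ((not (b < -5 and u >= 8)) -> ((3*u = b - 4 and (u + y < -9 or y > 1)) -> ((3*u = 4 and 2*u + y < 14) -> acc > y - 16))))
Before assert y - 5 < -3 or 3*u + 2 < -4: (y < 2 or 3*u < -6) and ((2*y != 0 or 3*acc > y - 8) -> (((b < -5 and u >= 8) -> ((3*u = 4*y + 4 and (u + y < -9 or y > 1)) -> ((3*u = 4 and 2*u + y < 14) -> acc > y - 16))) and ((not (b < -5 and u >= 8)) -> ((3*u = b - 4 and (u + y < -9 or y > 1)) -> ((3*u = 4 and 2*u + y < 14) -> acc > y - 16)))))
Answer: WP = (y < 2 or 3*u < -6) and ((2*y != 0 or 3*acc > y - 8) -> (((b < -5 and u >= 8) -> ((3*u = 4*y + 4 and (u + y < -9 or y > 1)) -> ((3*u = 4 and 2*u + y < 14) -> acc > y - 16))) and ((not (b < -5 and u >= 8)) -> ((3*u = b - 4 and (u + y < -9 or y > 1)) -> ((3*u = 4 and 2*u + y < 14) -> acc > y - 16)))))


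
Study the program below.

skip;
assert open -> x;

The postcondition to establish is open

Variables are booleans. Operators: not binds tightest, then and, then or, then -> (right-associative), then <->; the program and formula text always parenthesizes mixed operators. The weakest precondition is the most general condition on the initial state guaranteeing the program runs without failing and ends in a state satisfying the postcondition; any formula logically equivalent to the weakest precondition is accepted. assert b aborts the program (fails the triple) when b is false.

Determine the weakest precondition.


Working backward. After the program, open must hold.
Before assert open -> x: (open -> x) and open
Before skip: (open -> x) and open
Answer: WP = (open -> x) and open


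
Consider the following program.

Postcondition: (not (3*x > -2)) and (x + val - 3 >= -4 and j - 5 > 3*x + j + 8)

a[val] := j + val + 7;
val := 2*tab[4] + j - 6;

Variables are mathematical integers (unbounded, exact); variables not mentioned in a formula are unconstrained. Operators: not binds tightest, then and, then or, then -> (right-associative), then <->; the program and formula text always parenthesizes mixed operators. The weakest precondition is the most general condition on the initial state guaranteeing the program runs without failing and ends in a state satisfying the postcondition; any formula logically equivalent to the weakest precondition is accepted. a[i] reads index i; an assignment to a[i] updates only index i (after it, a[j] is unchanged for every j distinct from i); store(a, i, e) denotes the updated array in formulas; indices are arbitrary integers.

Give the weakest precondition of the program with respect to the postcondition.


Working backward. After the program, the postcondition (not (3*x > -2)) and (x + val - 3 >= -4 and j - 5 > 3*x + j + 8) must hold; in canonical form it is (not (3*x > -2)) and val + x >= -1 and 3*x < -13.
Before val := 2*tab[4] + j - 6: (not (3*x > -2)) and 2*tab[4] + j + x >= 5 and 3*x < -13
Before a[val] := j + val + 7: (not (3*x > -2)) and 2*tab[4] + j + x >= 5 and 3*x < -13
Answer: WP = (not (3*x > -2)) and 2*tab[4] + j + x >= 5 and 3*x < -13


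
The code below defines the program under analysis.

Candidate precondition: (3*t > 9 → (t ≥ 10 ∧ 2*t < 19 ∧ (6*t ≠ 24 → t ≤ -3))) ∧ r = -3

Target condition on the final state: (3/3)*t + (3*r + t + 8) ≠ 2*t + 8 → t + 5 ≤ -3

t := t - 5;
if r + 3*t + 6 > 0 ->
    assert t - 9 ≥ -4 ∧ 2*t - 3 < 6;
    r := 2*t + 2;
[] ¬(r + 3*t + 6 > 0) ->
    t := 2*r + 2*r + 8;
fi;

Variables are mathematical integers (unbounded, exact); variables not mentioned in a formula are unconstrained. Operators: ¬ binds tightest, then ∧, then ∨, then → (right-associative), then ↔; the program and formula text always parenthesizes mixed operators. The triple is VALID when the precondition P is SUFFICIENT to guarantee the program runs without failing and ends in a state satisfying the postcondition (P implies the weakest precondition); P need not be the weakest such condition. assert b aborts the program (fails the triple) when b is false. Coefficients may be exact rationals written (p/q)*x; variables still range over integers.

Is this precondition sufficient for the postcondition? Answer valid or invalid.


Working backward. After the program, the postcondition (3/3)*t + (3*r + t + 8) ≠ 2*t + 8 → t + 5 ≤ -3 must hold; in canonical form it is 3*r ≠ 0 → t ≤ -8.
Then branch requires t ≥ 5 ∧ 2*t < 9 ∧ (6*t ≠ -6 → t ≤ -8); else branch requires 3*r ≠ 0 → 4*r ≤ -16.
Before the if: (r + 3*t > -6 → (t ≥ 5 ∧ 2*t < 9 ∧ (6*t ≠ -6 → t ≤ -8))) ∧ ((¬(r + 3*t > -6)) → (3*r ≠ 0 → 4*r ≤ -16))
Before t := t - 5: (r + 3*t > 9 → (t ≥ 10 ∧ 2*t < 19 ∧ (6*t ≠ 24 → t ≤ -3))) ∧ ((¬(r + 3*t > 9)) → (3*r ≠ 0 → 4*r ≤ -16))
The weakest precondition is (r + 3*t > 9 → (t ≥ 10 ∧ 2*t < 19 ∧ (6*t ≠ 24 → t ≤ -3))) ∧ ((¬(r + 3*t > 9)) → (3*r ≠ 0 → 4*r ≤ -16)).
Check whether (3*t > 9 → (t ≥ 10 ∧ 2*t < 19 ∧ (6*t ≠ 24 → t ≤ -3))) ∧ r = -3 implies it.
Countermodel: at the initial state r = -3, t = 3, the precondition holds but the weakest precondition fails.
Answer: invalid


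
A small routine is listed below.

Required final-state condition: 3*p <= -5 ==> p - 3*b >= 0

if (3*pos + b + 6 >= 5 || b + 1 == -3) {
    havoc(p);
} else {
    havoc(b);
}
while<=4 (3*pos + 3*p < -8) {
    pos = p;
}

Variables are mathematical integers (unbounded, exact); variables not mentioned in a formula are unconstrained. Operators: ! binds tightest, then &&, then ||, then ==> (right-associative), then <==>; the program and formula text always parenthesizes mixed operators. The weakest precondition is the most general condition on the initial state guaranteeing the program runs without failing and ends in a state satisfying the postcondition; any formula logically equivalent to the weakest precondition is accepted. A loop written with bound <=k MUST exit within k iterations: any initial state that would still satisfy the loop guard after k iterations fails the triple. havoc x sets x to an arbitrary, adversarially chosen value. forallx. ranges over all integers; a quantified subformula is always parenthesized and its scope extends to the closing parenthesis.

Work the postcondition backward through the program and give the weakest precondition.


Working backward. After the program, the postcondition 3*p <= -5 ==> p - 3*b >= 0 must hold; in canonical form it is 3*p <= -5 ==> p >= 3*b.
Before the loop (bound <=4), unroll the exhaustion recursion (WP_0 = exit-now case; WP_j = one more guarded iteration, up to j = 4):
  WP_0: (!(3*p + 3*pos < -8)) && (3*p <= -5 ==> p >= 3*b)
  WP_1: (3*p + 3*pos < -8 ==> ((!(6*p < -8)) && (3*p <= -5 ==> p >= 3*b))) && ((!(3*p + 3*pos < -8)) ==> (3*p <= -5 ==> p >= 3*b))
  WP_2: (3*p + 3*pos < -8 ==> ((6*p < -8 ==> ((!(6*p < -8)) && (3*p <= -5 ==> p >= 3*b))) && ((!(6*p < -8)) ==> (3*p <= -5 ==> p >= 3*b)))) && ((!(3*p + 3*pos < -8)) ==> (3*p <= -5 ==> p >= 3*b))
  WP_3: (3*p + 3*pos < -8 ==> ((6*p < -8 ==> ((6*p < -8 ==> ((!(6*p < -8)) && (3*p <= -5 ==> p >= 3*b))) && ((!(6*p < -8)) ==> (3*p <= -5 ==> p >= 3*b)))) && ((!(6*p < -8)) ==> (3*p <= -5 ==> p >= 3*b)))) && ((!(3*p + 3*pos < -8)) ==> (3*p <= -5 ==> p >= 3*b))
  WP_4: (3*p + 3*pos < -8 ==> ((6*p < -8 ==> ((6*p < -8 ==> ((6*p < -8 ==> ((!(6*p < -8)) && (3*p <= -5 ==> p >= 3*b))) && ((!(6*p < -8)) ==> (3*p <= -5 ==> p >= 3*b)))) && ((!(6*p < -8)) ==> (3*p <= -5 ==> p >= 3*b)))) && ((!(6*p < -8)) ==> (3*p <= -5 ==> p >= 3*b)))) && ((!(3*p + 3*pos < -8)) ==> (3*p <= -5 ==> p >= 3*b))
So before the loop: (3*p + 3*pos < -8 ==> ((6*p < -8 ==> ((6*p < -8 ==> ((6*p < -8 ==> ((!(6*p < -8)) && (3*p <= -5 ==> p >= 3*b))) && ((!(6*p < -8)) ==> (3*p <= -5 ==> p >= 3*b)))) && ((!(6*p < -8)) ==> (3*p <= -5 ==> p >= 3*b)))) && ((!(6*p < -8)) ==> (3*p <= -5 ==> p >= 3*b)))) && ((!(3*p + 3*pos < -8)) ==> (3*p <= -5 ==> p >= 3*b))
Then branch requires forall p_1. ((3*p_1 + 3*pos < -8 ==> ((6*p_1 < -8 ==> ((6*p_1 < -8 ==> ((6*p_1 < -8 ==> ((!(6*p_1 < -8)) && (3*p_1 <= -5 ==> p_1 >= 3*b))) && ((!(6*p_1 < -8)) ==> (3*p_1 <= -5 ==> p_1 >= 3*b)))) && ((!(6*p_1 < -8)) ==> (3*p_1 <= -5 ==> p_1 >= 3*b)))) && ((!(6*p_1 < -8)) ==> (3*p_1 <= -5 ==> p_1 >= 3*b)))) && ((!(3*p_1 + 3*pos < -8)) ==> (3*p_1 <= -5 ==> p_1 >= 3*b))); else branch requires forall b_1. ((3*p + 3*pos < -8 ==> ((6*p < -8 ==> ((6*p < -8 ==> ((6*p < -8 ==> ((!(6*p < -8)) && (3*p <= -5 ==> p >= 3*b_1))) && ((!(6*p < -8)) ==> (3*p <= -5 ==> p >= 3*b_1)))) && ((!(6*p < -8)) ==> (3*p <= -5 ==> p >= 3*b_1)))) && ((!(6*p < -8)) ==> (3*p <= -5 ==> p >= 3*b_1)))) && ((!(3*p + 3*pos < -8)) ==> (3*p <= -5 ==> p >= 3*b_1))).
Before the if: ((b + 3*pos >= -1 || b == -4) ==> (forall p_1. ((3*p_1 + 3*pos < -8 ==> ((6*p_1 < -8 ==> ((6*p_1 < -8 ==> ((6*p_1 < -8 ==> ((!(6*p_1 < -8)) && (3*p_1 <= -5 ==> p_1 >= 3*b))) && ((!(6*p_1 < -8)) ==> (3*p_1 <= -5 ==> p_1 >= 3*b)))) && ((!(6*p_1 < -8)) ==> (3*p_1 <= -5 ==> p_1 >= 3*b)))) && ((!(6*p_1 < -8)) ==> (3*p_1 <= -5 ==> p_1 >= 3*b)))) && ((!(3*p_1 + 3*pos < -8)) ==> (3*p_1 <= -5 ==> p_1 >= 3*b))))) && ((!(b + 3*pos >= -1 || b == -4)) ==> (forall b_1. ((3*p + 3*pos < -8 ==> ((6*p < -8 ==> ((6*p < -8 ==> ((6*p < -8 ==> ((!(6*p < -8)) && (3*p <= -5 ==> p >= 3*b_1))) && ((!(6*p < -8)) ==> (3*p <= -5 ==> p >= 3*b_1)))) && ((!(6*p < -8)) ==> (3*p <= -5 ==> p >= 3*b_1)))) && ((!(6*p < -8)) ==> (3*p <= -5 ==> p >= 3*b_1)))) && ((!(3*p + 3*pos < -8)) ==> (3*p <= -5 ==> p >= 3*b_1)))))
Answer: WP = ((b + 3*pos >= -1 || b == -4) ==> (forall p_1. ((3*p_1 + 3*pos < -8 ==> ((6*p_1 < -8 ==> ((6*p_1 < -8 ==> ((6*p_1 < -8 ==> ((!(6*p_1 < -8)) && (3*p_1 <= -5 ==> p_1 >= 3*b))) && ((!(6*p_1 < -8)) ==> (3*p_1 <= -5 ==> p_1 >= 3*b)))) && ((!(6*p_1 < -8)) ==> (3*p_1 <= -5 ==> p_1 >= 3*b)))) && ((!(6*p_1 < -8)) ==> (3*p_1 <= -5 ==> p_1 >= 3*b)))) && ((!(3*p_1 + 3*pos < -8)) ==> (3*p_1 <= -5 ==> p_1 >= 3*b))))) && ((!(b + 3*pos >= -1 || b == -4)) ==> (forall b_1. ((3*p + 3*pos < -8 ==> ((6*p < -8 ==> ((6*p < -8 ==> ((6*p < -8 ==> ((!(6*p < -8)) && (3*p <= -5 ==> p >= 3*b_1))) && ((!(6*p < -8)) ==> (3*p <= -5 ==> p >= 3*b_1)))) && ((!(6*p < -8)) ==> (3*p <= -5 ==> p >= 3*b_1)))) && ((!(6*p < -8)) ==> (3*p <= -5 ==> p >= 3*b_1)))) && ((!(3*p + 3*pos < -8)) ==> (3*p <= -5 ==> p >= 3*b_1)))))


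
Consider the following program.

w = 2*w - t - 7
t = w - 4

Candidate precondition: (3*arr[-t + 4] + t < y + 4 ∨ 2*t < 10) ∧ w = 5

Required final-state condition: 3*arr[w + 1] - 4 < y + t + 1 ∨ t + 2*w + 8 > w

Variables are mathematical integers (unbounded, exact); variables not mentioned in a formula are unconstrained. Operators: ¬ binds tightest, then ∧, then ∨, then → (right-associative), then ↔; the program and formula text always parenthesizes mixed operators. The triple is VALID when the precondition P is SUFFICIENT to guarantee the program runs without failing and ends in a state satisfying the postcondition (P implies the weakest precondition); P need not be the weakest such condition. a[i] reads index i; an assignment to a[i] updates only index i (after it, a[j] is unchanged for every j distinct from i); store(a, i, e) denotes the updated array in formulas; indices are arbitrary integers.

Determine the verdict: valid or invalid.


Working backward. After the program, the postcondition 3*arr[w + 1] - 4 < y + t + 1 ∨ t + 2*w + 8 > w must hold; in canonical form it is 3*arr[w + 1] < t + y + 5 ∨ t + w > -8.
Before t := w - 4: 3*arr[w + 1] < w + y + 1 ∨ 2*w > -4
Before w := 2*w - t - 7: 3*arr[-t + 2*w - 6] + t < 2*w + y - 6 ∨ 4*w > 2*t + 10
The weakest precondition is 3*arr[-t + 2*w - 6] + t < 2*w + y - 6 ∨ 4*w > 2*t + 10.
Check whether (3*arr[-t + 4] + t < y + 4 ∨ 2*t < 10) ∧ w = 5 implies it.
Every state satisfying the precondition satisfies the weakest precondition: the implication holds.
Answer: valid


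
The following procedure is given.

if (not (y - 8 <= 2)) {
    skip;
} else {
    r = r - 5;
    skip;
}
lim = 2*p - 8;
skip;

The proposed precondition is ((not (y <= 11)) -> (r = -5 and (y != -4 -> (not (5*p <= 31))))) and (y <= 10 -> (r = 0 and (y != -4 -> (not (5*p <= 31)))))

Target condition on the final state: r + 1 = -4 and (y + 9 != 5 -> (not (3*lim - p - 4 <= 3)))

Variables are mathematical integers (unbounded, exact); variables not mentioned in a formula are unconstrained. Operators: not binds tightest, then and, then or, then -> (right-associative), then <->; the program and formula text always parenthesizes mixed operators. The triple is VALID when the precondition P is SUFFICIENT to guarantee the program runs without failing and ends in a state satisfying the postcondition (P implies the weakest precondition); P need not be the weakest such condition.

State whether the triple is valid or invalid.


Working backward. After the program, the postcondition r + 1 = -4 and (y + 9 != 5 -> (not (3*lim - p - 4 <= 3))) must hold; in canonical form it is r = -5 and (y != -4 -> (not (3*lim <= p + 7))).
Before skip: r = -5 and (y != -4 -> (not (3*lim <= p + 7)))
Before lim := 2*p - 8: r = -5 and (y != -4 -> (not (5*p <= 31)))
Then branch requires r = -5 and (y != -4 -> (not (5*p <= 31))); else branch requires r = 0 and (y != -4 -> (not (5*p <= 31))).
Before the if: ((not (y <= 10)) -> (r = -5 and (y != -4 -> (not (5*p <= 31))))) and (y <= 10 -> (r = 0 and (y != -4 -> (not (5*p <= 31)))))
The weakest precondition is ((not (y <= 10)) -> (r = -5 and (y != -4 -> (not (5*p <= 31))))) and (y <= 10 -> (r = 0 and (y != -4 -> (not (5*p <= 31))))).
Check whether ((not (y <= 11)) -> (r = -5 and (y != -4 -> (not (5*p <= 31))))) and (y <= 10 -> (r = 0 and (y != -4 -> (not (5*p <= 31))))) implies it.
Countermodel: at the initial state p = 7, r = -4, y = 11, the precondition holds but the weakest precondition fails.
Answer: invalid


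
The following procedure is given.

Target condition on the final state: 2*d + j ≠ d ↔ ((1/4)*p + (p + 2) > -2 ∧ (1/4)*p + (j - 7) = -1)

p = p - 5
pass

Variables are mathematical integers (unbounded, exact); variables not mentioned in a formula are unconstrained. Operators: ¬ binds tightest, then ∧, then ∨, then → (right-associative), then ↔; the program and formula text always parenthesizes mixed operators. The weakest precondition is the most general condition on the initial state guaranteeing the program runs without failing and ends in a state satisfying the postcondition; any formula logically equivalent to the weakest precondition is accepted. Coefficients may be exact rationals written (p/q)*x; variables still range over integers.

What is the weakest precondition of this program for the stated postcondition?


Working backward. After the program, the postcondition 2*d + j ≠ d ↔ ((1/4)*p + (p + 2) > -2 ∧ (1/4)*p + (j - 7) = -1) must hold; in canonical form it is d + j ≠ 0 ↔ ((5/4)*p > -4 ∧ j + (1/4)*p = 6).
Before skip: d + j ≠ 0 ↔ ((5/4)*p > -4 ∧ j + (1/4)*p = 6)
Before p := p - 5: d + j ≠ 0 ↔ ((5/4)*p > 9/4 ∧ j + (1/4)*p = 29/4)
Answer: WP = d + j ≠ 0 ↔ ((5/4)*p > 9/4 ∧ j + (1/4)*p = 29/4)


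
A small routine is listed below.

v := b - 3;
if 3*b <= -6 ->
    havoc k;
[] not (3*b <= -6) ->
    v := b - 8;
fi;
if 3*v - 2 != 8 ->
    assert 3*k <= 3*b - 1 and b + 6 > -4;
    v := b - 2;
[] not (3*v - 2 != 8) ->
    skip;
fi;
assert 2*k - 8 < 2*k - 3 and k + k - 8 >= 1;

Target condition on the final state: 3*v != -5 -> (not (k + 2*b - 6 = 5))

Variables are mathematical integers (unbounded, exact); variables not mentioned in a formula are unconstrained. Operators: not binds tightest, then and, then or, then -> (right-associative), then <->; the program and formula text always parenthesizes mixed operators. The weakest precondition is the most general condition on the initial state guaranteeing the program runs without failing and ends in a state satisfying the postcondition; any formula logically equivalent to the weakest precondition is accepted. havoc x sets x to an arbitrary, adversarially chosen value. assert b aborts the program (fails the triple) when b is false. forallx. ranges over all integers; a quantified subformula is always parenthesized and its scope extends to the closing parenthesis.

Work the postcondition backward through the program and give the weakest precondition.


Working backward. After the program, the postcondition 3*v != -5 -> (not (k + 2*b - 6 = 5)) must hold; in canonical form it is 3*v != -5 -> (not (2*b + k = 11)).
Before assert 2*k - 8 < 2*k - 3 and k + k - 8 >= 1: 2*k >= 9 and (3*v != -5 -> (not (2*b + k = 11)))
Then branch requires 3*k <= 3*b - 1 and b > -10 and 2*k >= 9 and (3*b != 1 -> (not (2*b + k = 11))); else branch requires 2*k >= 9 and (3*v != -5 -> (not (2*b + k = 11))).
Before the if: (3*v != 10 -> (3*k <= 3*b - 1 and b > -10 and 2*k >= 9 and (3*b != 1 -> (not (2*b + k = 11))))) and ((not (3*v != 10)) -> (2*k >= 9 and (3*v != -5 -> (not (2*b + k = 11)))))
Then branch requires forall k_1. ((3*v != 10 -> (3*k_1 <= 3*b - 1 and b > -10 and 2*k_1 >= 9 and (3*b != 1 -> (not (2*b + k_1 = 11))))) and ((not (3*v != 10)) -> (2*k_1 >= 9 and (3*v != -5 -> (not (2*b + k_1 = 11)))))); else branch requires (3*b != 34 -> (3*k <= 3*b - 1 and b > -10 and 2*k >= 9 and (3*b != 1 -> (not (2*b + k = 11))))) and ((not (3*b != 34)) -> (2*k >= 9 and (3*b != 19 -> (not (2*b + k = 11))))).
Before the if: (3*b <= -6 -> (forall k_1. ((3*v != 10 -> (3*k_1 <= 3*b - 1 and b > -10 and 2*k_1 >= 9 and (3*b != 1 -> (not (2*b + k_1 = 11))))) and ((not (3*v != 10)) -> (2*k_1 >= 9 and (3*v != -5 -> (not (2*b + k_1 = 11)))))))) and ((not (3*b <= -6)) -> ((3*b != 34 -> (3*k <= 3*b - 1 and b > -10 and 2*k >= 9 and (3*b != 1 -> (not (2*b + k = 11))))) and ((not (3*b != 34)) -> (2*k >= 9 and (3*b != 19 -> (not (2*b + k = 11)))))))
Before v := b - 3: (3*b <= -6 -> (forall k_1. ((3*b != 19 -> (3*k_1 <= 3*b - 1 and b > -10 and 2*k_1 >= 9 and (3*b != 1 -> (not (2*b + k_1 = 11))))) and ((not (3*b != 19)) -> (2*k_1 >= 9 and (3*b != 4 -> (not (2*b + k_1 = 11)))))))) and ((not (3*b <= -6)) -> ((3*b != 34 -> (3*k <= 3*b - 1 and b > -10 and 2*k >= 9 and (3*b != 1 -> (not (2*b + k = 11))))) and ((not (3*b != 34)) -> (2*k >= 9 and (3*b != 19 -> (not (2*b + k = 11)))))))
Answer: WP = (3*b <= -6 -> (forall k_1. ((3*b != 19 -> (3*k_1 <= 3*b - 1 and b > -10 and 2*k_1 >= 9 and (3*b != 1 -> (not (2*b + k_1 = 11))))) and ((not (3*b != 19)) -> (2*k_1 >= 9 and (3*b != 4 -> (not (2*b + k_1 = 11)))))))) and ((not (3*b <= -6)) -> ((3*b != 34 -> (3*k <= 3*b - 1 and b > -10 and 2*k >= 9 and (3*b != 1 -> (not (2*b + k = 11))))) and ((not (3*b != 34)) -> (2*k >= 9 and (3*b != 19 -> (not (2*b + k = 11)))))))
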